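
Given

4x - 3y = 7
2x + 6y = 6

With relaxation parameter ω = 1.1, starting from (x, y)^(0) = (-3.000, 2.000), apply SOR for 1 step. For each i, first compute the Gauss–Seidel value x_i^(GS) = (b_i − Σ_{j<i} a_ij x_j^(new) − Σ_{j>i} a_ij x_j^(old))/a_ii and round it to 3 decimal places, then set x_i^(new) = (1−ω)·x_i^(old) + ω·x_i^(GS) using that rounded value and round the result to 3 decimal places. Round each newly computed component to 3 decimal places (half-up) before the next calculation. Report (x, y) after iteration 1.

Iteration 1:
  x: GS value = (7 - (-3)·2.000) / (4) = 3.250;  x ← (1−ω)·-3.000 + ω·3.250 = 3.875
  y: GS value = (6 - (2)·3.875) / (6) = -0.292;  y ← (1−ω)·2.000 + ω·-0.292 = -0.521

(3.875, -0.521)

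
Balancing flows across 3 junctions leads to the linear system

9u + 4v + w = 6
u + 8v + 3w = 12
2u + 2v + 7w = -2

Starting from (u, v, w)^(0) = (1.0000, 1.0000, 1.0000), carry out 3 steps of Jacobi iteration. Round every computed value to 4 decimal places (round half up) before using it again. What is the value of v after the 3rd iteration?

Iteration 1:
  u = (6 - (4)·1.0000 - (1)·1.0000) / (9) = 0.1111
  v = (12 - (1)·1.0000 - (3)·1.0000) / (8) = 1.0000
  w = (-2 - (2)·1.0000 - (2)·1.0000) / (7) = -0.8571
Iteration 2:
  u = (6 - (4)·1.0000 - (1)·-0.8571) / (9) = 0.3175
  v = (12 - (1)·0.1111 - (3)·-0.8571) / (8) = 1.8075
  w = (-2 - (2)·0.1111 - (2)·1.0000) / (7) = -0.6032
Iteration 3:
  u = (6 - (4)·1.8075 - (1)·-0.6032) / (9) = -0.0696
  v = (12 - (1)·0.3175 - (3)·-0.6032) / (8) = 1.6865
  w = (-2 - (2)·0.3175 - (2)·1.8075) / (7) = -0.8929

1.6865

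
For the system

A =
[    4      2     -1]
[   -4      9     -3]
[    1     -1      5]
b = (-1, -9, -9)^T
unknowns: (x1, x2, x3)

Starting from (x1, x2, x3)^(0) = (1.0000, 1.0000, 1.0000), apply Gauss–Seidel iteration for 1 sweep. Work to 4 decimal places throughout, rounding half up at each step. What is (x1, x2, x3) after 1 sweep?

(-0.5000, -0.8889, -1.8778)

Iteration 1:
  x1 = (-1 - (2)·1.0000 - (-1)·1.0000) / (4) = -0.5000
  x2 = (-9 - (-4)·-0.5000 - (-3)·1.0000) / (9) = -0.8889
  x3 = (-9 - (1)·-0.5000 - (-1)·-0.8889) / (5) = -1.8778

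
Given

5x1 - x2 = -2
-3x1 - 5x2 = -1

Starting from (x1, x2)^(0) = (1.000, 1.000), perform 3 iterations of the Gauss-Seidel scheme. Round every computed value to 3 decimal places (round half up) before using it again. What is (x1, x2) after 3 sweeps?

(-0.320, 0.392)

Iteration 1:
  x1 = (-2 - (-1)·1.000) / (5) = -0.200
  x2 = (-1 - (-3)·-0.200) / (-5) = 0.320
Iteration 2:
  x1 = (-2 - (-1)·0.320) / (5) = -0.336
  x2 = (-1 - (-3)·-0.336) / (-5) = 0.402
Iteration 3:
  x1 = (-2 - (-1)·0.402) / (5) = -0.320
  x2 = (-1 - (-3)·-0.320) / (-5) = 0.392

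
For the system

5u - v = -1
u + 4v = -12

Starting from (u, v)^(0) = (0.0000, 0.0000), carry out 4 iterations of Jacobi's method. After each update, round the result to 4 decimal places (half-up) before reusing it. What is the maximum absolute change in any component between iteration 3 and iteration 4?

0.0300

Iteration 1:
  u = (-1 - (-1)·0.0000) / (5) = -0.2000
  v = (-12 - (1)·0.0000) / (4) = -3.0000
Iteration 2:
  u = (-1 - (-1)·-3.0000) / (5) = -0.8000
  v = (-12 - (1)·-0.2000) / (4) = -2.9500
Iteration 3:
  u = (-1 - (-1)·-2.9500) / (5) = -0.7900
  v = (-12 - (1)·-0.8000) / (4) = -2.8000
Iteration 4:
  u = (-1 - (-1)·-2.8000) / (5) = -0.7600
  v = (-12 - (1)·-0.7900) / (4) = -2.8025
Change: (0.0300, -0.0025) → max |·| = 0.0300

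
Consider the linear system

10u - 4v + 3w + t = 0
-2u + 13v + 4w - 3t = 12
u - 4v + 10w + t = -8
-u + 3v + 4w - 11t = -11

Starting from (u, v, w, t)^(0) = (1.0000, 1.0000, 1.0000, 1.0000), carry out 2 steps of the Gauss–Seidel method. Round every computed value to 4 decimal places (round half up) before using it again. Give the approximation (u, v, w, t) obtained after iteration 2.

Iteration 1:
  u = (0 - (-4)·1.0000 - (3)·1.0000 - (1)·1.0000) / (10) = 0.0000
  v = (12 - (-2)·0.0000 - (4)·1.0000 - (-3)·1.0000) / (13) = 0.8462
  w = (-8 - (1)·0.0000 - (-4)·0.8462 - (1)·1.0000) / (10) = -0.5615
  t = (-11 - (-1)·0.0000 - (3)·0.8462 - (4)·-0.5615) / (-11) = 1.0266
Iteration 2:
  u = (0 - (-4)·0.8462 - (3)·-0.5615 - (1)·1.0266) / (10) = 0.4043
  v = (12 - (-2)·0.4043 - (4)·-0.5615 - (-3)·1.0266) / (13) = 1.3950
  w = (-8 - (1)·0.4043 - (-4)·1.3950 - (1)·1.0266) / (10) = -0.3851
  t = (-11 - (-1)·0.4043 - (3)·1.3950 - (4)·-0.3851) / (-11) = 1.2037

(0.4043, 1.3950, -0.3851, 1.2037)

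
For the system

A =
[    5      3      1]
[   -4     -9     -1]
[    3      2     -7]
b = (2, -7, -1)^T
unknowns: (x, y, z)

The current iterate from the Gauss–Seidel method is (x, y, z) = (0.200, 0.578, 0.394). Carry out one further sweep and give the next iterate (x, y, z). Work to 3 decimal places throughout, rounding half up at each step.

One sweep:
  x = (2 - (3)·0.578 - (1)·0.394) / (5) = -0.026
  y = (-7 - (-4)·-0.026 - (-1)·0.394) / (-9) = 0.746
  z = (-1 - (3)·-0.026 - (2)·0.746) / (-7) = 0.345

(-0.026, 0.746, 0.345)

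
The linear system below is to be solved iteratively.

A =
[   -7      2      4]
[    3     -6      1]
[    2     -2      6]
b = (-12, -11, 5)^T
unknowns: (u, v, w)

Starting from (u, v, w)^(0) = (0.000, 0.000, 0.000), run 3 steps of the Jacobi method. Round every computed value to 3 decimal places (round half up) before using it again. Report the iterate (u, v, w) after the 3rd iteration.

(3.021, 3.336, 0.872)

Iteration 1:
  u = (-12 - (2)·0.000 - (4)·0.000) / (-7) = 1.714
  v = (-11 - (3)·0.000 - (1)·0.000) / (-6) = 1.833
  w = (5 - (2)·0.000 - (-2)·0.000) / (6) = 0.833
Iteration 2:
  u = (-12 - (2)·1.833 - (4)·0.833) / (-7) = 2.714
  v = (-11 - (3)·1.714 - (1)·0.833) / (-6) = 2.829
  w = (5 - (2)·1.714 - (-2)·1.833) / (6) = 0.873
Iteration 3:
  u = (-12 - (2)·2.829 - (4)·0.873) / (-7) = 3.021
  v = (-11 - (3)·2.714 - (1)·0.873) / (-6) = 3.336
  w = (5 - (2)·2.714 - (-2)·2.829) / (6) = 0.872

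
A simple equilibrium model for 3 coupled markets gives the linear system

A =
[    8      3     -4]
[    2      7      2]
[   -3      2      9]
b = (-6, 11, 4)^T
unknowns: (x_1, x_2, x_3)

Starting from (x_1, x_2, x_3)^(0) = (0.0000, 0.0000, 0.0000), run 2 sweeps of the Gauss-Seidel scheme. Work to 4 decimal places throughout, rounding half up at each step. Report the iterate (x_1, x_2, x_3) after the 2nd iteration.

Iteration 1:
  x_1 = (-6 - (3)·0.0000 - (-4)·0.0000) / (8) = -0.7500
  x_2 = (11 - (2)·-0.7500 - (2)·0.0000) / (7) = 1.7857
  x_3 = (4 - (-3)·-0.7500 - (2)·1.7857) / (9) = -0.2024
Iteration 2:
  x_1 = (-6 - (3)·1.7857 - (-4)·-0.2024) / (8) = -1.5208
  x_2 = (11 - (2)·-1.5208 - (2)·-0.2024) / (7) = 2.0638
  x_3 = (4 - (-3)·-1.5208 - (2)·2.0638) / (9) = -0.5211

(-1.5208, 2.0638, -0.5211)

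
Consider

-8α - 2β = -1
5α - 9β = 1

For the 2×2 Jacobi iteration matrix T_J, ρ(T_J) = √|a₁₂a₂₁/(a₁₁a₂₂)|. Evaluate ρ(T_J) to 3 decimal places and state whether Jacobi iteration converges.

0.373

a₁₂a₂₁/(a₁₁a₂₂) = (-2)·(5) / ((-8)·(-9)) = -0.138889
ρ = √|-0.138889| = √0.138889 = 0.373
ρ < 1, so Jacobi converges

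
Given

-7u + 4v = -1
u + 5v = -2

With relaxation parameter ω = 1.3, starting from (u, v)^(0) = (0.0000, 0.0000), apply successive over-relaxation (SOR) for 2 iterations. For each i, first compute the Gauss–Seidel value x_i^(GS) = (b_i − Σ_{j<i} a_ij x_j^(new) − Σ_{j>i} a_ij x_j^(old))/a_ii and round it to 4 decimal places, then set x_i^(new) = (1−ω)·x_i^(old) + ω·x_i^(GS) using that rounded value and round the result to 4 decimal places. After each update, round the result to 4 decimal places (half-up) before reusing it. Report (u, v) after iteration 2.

(-0.2922, -0.2736)

Iteration 1:
  u: GS value = (-1 - (4)·0.0000) / (-7) = 0.1429;  u ← (1−ω)·0.0000 + ω·0.1429 = 0.1858
  v: GS value = (-2 - (1)·0.1858) / (5) = -0.4372;  v ← (1−ω)·0.0000 + ω·-0.4372 = -0.5684
Iteration 2:
  u: GS value = (-1 - (4)·-0.5684) / (-7) = -0.1819;  u ← (1−ω)·0.1858 + ω·-0.1819 = -0.2922
  v: GS value = (-2 - (1)·-0.2922) / (5) = -0.3416;  v ← (1−ω)·-0.5684 + ω·-0.3416 = -0.2736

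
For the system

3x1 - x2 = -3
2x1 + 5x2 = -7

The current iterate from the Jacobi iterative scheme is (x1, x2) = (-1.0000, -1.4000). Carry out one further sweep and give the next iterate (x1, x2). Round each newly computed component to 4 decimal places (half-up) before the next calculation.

One sweep:
  x1 = (-3 - (-1)·-1.4000) / (3) = -1.4667
  x2 = (-7 - (2)·-1.0000) / (5) = -1.0000

(-1.4667, -1.0000)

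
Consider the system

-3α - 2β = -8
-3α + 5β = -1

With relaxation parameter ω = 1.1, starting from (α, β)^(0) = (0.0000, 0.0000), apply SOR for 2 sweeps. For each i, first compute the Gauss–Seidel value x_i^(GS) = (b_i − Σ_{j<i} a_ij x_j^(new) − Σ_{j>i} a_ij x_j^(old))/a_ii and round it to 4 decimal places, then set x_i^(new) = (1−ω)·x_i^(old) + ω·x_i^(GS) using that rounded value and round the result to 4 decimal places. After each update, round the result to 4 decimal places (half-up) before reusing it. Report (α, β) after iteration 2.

(1.3816, 0.5203)

Iteration 1:
  α: GS value = (-8 - (-2)·0.0000) / (-3) = 2.6667;  α ← (1−ω)·0.0000 + ω·2.6667 = 2.9334
  β: GS value = (-1 - (-3)·2.9334) / (5) = 1.5600;  β ← (1−ω)·0.0000 + ω·1.5600 = 1.7160
Iteration 2:
  α: GS value = (-8 - (-2)·1.7160) / (-3) = 1.5227;  α ← (1−ω)·2.9334 + ω·1.5227 = 1.3816
  β: GS value = (-1 - (-3)·1.3816) / (5) = 0.6290;  β ← (1−ω)·1.7160 + ω·0.6290 = 0.5203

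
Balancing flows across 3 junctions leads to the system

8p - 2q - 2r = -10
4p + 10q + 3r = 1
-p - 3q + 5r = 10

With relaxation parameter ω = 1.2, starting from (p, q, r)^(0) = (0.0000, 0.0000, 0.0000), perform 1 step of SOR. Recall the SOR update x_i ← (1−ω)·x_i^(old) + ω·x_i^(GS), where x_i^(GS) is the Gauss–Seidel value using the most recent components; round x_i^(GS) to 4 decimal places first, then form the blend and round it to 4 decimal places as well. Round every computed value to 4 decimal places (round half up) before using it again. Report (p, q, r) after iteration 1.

(-1.5000, 0.8400, 2.6448)

Iteration 1:
  p: GS value = (-10 - (-2)·0.0000 - (-2)·0.0000) / (8) = -1.2500;  p ← (1−ω)·0.0000 + ω·-1.2500 = -1.5000
  q: GS value = (1 - (4)·-1.5000 - (3)·0.0000) / (10) = 0.7000;  q ← (1−ω)·0.0000 + ω·0.7000 = 0.8400
  r: GS value = (10 - (-1)·-1.5000 - (-3)·0.8400) / (5) = 2.2040;  r ← (1−ω)·0.0000 + ω·2.2040 = 2.6448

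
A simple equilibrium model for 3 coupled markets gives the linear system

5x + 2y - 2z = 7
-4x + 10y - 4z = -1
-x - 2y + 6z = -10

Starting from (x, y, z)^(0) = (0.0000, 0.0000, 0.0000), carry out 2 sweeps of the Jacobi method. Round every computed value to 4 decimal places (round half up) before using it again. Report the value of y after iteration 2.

Iteration 1:
  x = (7 - (2)·0.0000 - (-2)·0.0000) / (5) = 1.4000
  y = (-1 - (-4)·0.0000 - (-4)·0.0000) / (10) = -0.1000
  z = (-10 - (-1)·0.0000 - (-2)·0.0000) / (6) = -1.6667
Iteration 2:
  x = (7 - (2)·-0.1000 - (-2)·-1.6667) / (5) = 0.7733
  y = (-1 - (-4)·1.4000 - (-4)·-1.6667) / (10) = -0.2067
  z = (-10 - (-1)·1.4000 - (-2)·-0.1000) / (6) = -1.4667

-0.2067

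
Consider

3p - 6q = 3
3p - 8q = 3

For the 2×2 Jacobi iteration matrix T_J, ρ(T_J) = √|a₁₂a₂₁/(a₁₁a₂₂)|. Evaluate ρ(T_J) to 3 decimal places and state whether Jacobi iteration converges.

0.866

a₁₂a₂₁/(a₁₁a₂₂) = (-6)·(3) / ((3)·(-8)) = 0.750000
ρ = √|0.750000| = √0.750000 = 0.866
ρ < 1, so Jacobi converges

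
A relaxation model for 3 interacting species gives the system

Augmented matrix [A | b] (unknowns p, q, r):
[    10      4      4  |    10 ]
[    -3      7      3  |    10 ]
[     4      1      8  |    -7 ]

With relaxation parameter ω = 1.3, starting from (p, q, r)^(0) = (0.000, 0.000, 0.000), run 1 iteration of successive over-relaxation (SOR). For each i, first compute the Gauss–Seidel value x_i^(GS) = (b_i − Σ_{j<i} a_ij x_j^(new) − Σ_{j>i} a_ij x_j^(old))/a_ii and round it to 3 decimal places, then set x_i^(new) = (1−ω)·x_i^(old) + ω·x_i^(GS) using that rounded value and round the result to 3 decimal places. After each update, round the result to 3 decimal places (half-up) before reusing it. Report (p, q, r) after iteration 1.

(1.300, 2.582, -2.402)

Iteration 1:
  p: GS value = (10 - (4)·0.000 - (4)·0.000) / (10) = 1.000;  p ← (1−ω)·0.000 + ω·1.000 = 1.300
  q: GS value = (10 - (-3)·1.300 - (3)·0.000) / (7) = 1.986;  q ← (1−ω)·0.000 + ω·1.986 = 2.582
  r: GS value = (-7 - (4)·1.300 - (1)·2.582) / (8) = -1.848;  r ← (1−ω)·0.000 + ω·-1.848 = -2.402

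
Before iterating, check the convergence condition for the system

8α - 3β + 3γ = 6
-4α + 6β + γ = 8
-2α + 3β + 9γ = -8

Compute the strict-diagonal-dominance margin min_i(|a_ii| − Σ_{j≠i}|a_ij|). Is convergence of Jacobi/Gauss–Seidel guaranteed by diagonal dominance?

1

row 1: |8| − (3+3) = 2
row 2: |6| − (4+1) = 1
row 3: |9| − (2+3) = 4
minimum over rows = 1 → strictly diagonally dominant (convergence guaranteed)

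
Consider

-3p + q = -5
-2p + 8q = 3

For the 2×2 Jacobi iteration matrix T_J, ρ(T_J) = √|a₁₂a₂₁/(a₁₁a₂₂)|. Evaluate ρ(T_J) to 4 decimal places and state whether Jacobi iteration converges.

a₁₂a₂₁/(a₁₁a₂₂) = (1)·(-2) / ((-3)·(8)) = 0.083333
ρ = √|0.083333| = √0.083333 = 0.2887
ρ < 1, so Jacobi converges

0.2887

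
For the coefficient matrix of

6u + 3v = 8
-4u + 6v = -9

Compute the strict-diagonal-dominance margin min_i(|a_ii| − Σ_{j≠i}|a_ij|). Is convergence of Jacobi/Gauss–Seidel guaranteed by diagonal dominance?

row 1: |6| − (3) = 3
row 2: |6| − (4) = 2
minimum over rows = 2 → strictly diagonally dominant (convergence guaranteed)

2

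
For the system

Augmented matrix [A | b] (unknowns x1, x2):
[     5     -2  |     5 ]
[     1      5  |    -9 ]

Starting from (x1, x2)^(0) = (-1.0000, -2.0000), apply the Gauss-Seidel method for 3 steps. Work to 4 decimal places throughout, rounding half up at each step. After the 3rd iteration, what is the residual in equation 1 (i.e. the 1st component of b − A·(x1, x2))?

0.0019

Iteration 1:
  x1 = (5 - (-2)·-2.0000) / (5) = 0.2000
  x2 = (-9 - (1)·0.2000) / (5) = -1.8400
Iteration 2:
  x1 = (5 - (-2)·-1.8400) / (5) = 0.2640
  x2 = (-9 - (1)·0.2640) / (5) = -1.8528
Iteration 3:
  x1 = (5 - (-2)·-1.8528) / (5) = 0.2589
  x2 = (-9 - (1)·0.2589) / (5) = -1.8518
Residual b − A·x = (0.0019, 0.0001)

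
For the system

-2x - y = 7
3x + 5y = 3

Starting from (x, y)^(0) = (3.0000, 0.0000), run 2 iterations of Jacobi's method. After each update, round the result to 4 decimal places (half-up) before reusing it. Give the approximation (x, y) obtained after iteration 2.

(-2.9000, 2.7000)

Iteration 1:
  x = (7 - (-1)·0.0000) / (-2) = -3.5000
  y = (3 - (3)·3.0000) / (5) = -1.2000
Iteration 2:
  x = (7 - (-1)·-1.2000) / (-2) = -2.9000
  y = (3 - (3)·-3.5000) / (5) = 2.7000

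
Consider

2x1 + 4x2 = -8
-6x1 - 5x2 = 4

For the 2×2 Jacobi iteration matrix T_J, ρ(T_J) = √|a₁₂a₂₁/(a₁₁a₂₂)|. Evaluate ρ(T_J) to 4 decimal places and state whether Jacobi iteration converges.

a₁₂a₂₁/(a₁₁a₂₂) = (4)·(-6) / ((2)·(-5)) = 2.400000
ρ = √|2.400000| = √2.400000 = 1.5492
ρ > 1, so Jacobi diverges

1.5492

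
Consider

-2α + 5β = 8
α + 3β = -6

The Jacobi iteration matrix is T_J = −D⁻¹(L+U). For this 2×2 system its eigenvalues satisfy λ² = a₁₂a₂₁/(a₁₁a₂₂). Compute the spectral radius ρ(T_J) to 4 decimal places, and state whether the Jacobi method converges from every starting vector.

a₁₂a₂₁/(a₁₁a₂₂) = (5)·(1) / ((-2)·(3)) = -0.833333
ρ = √|-0.833333| = √0.833333 = 0.9129
ρ < 1, so Jacobi converges

0.9129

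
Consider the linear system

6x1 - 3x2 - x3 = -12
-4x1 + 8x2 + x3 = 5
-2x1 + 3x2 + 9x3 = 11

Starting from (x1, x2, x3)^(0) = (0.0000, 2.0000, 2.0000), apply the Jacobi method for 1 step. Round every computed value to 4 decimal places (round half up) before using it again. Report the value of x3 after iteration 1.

Iteration 1:
  x1 = (-12 - (-3)·2.0000 - (-1)·2.0000) / (6) = -0.6667
  x2 = (5 - (-4)·0.0000 - (1)·2.0000) / (8) = 0.3750
  x3 = (11 - (-2)·0.0000 - (3)·2.0000) / (9) = 0.5556

0.5556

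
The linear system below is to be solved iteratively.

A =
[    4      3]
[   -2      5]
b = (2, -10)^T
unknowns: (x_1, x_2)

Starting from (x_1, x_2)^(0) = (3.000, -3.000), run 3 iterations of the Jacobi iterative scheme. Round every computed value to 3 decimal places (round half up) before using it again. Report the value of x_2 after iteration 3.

-1.560

Iteration 1:
  x_1 = (2 - (3)·-3.000) / (4) = 2.750
  x_2 = (-10 - (-2)·3.000) / (5) = -0.800
Iteration 2:
  x_1 = (2 - (3)·-0.800) / (4) = 1.100
  x_2 = (-10 - (-2)·2.750) / (5) = -0.900
Iteration 3:
  x_1 = (2 - (3)·-0.900) / (4) = 1.175
  x_2 = (-10 - (-2)·1.100) / (5) = -1.560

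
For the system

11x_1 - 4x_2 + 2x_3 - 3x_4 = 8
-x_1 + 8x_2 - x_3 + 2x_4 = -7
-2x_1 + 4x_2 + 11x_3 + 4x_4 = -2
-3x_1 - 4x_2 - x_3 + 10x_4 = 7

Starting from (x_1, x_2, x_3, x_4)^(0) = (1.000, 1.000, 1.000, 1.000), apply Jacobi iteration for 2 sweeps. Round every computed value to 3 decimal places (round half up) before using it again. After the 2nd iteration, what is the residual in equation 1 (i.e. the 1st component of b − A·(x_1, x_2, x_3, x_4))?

-4.938

Iteration 1:
  x_1 = (8 - (-4)·1.000 - (2)·1.000 - (-3)·1.000) / (11) = 1.182
  x_2 = (-7 - (-1)·1.000 - (-1)·1.000 - (2)·1.000) / (8) = -0.875
  x_3 = (-2 - (-2)·1.000 - (4)·1.000 - (4)·1.000) / (11) = -0.727
  x_4 = (7 - (-3)·1.000 - (-4)·1.000 - (-1)·1.000) / (10) = 1.500
Iteration 2:
  x_1 = (8 - (-4)·-0.875 - (2)·-0.727 - (-3)·1.500) / (11) = 0.950
  x_2 = (-7 - (-1)·1.182 - (-1)·-0.727 - (2)·1.500) / (8) = -1.193
  x_3 = (-2 - (-2)·1.182 - (4)·-0.875 - (4)·1.500) / (11) = -0.194
  x_4 = (7 - (-3)·1.182 - (-4)·-0.875 - (-1)·-0.727) / (10) = 0.632
Residual b − A·x = (-4.938, 2.036, 4.278, -1.436)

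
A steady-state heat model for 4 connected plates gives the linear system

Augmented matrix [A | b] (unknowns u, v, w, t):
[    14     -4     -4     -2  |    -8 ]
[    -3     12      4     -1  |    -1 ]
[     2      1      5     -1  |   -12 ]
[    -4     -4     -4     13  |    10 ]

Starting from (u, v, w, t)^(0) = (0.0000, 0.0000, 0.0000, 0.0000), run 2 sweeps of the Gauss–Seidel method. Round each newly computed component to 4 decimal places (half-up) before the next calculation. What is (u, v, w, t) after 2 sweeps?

(-1.2622, 0.2990, -1.9810, -0.1367)

Iteration 1:
  u = (-8 - (-4)·0.0000 - (-4)·0.0000 - (-2)·0.0000) / (14) = -0.5714
  v = (-1 - (-3)·-0.5714 - (4)·0.0000 - (-1)·0.0000) / (12) = -0.2262
  w = (-12 - (2)·-0.5714 - (1)·-0.2262 - (-1)·0.0000) / (5) = -2.1262
  t = (10 - (-4)·-0.5714 - (-4)·-0.2262 - (-4)·-2.1262) / (13) = -0.1304
Iteration 2:
  u = (-8 - (-4)·-0.2262 - (-4)·-2.1262 - (-2)·-0.1304) / (14) = -1.2622
  v = (-1 - (-3)·-1.2622 - (4)·-2.1262 - (-1)·-0.1304) / (12) = 0.2990
  w = (-12 - (2)·-1.2622 - (1)·0.2990 - (-1)·-0.1304) / (5) = -1.9810
  t = (10 - (-4)·-1.2622 - (-4)·0.2990 - (-4)·-1.9810) / (13) = -0.1367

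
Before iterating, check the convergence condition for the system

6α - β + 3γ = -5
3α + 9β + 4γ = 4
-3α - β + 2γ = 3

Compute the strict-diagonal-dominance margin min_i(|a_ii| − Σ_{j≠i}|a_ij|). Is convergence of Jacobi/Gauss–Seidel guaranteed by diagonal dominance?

row 1: |6| − (1+3) = 2
row 2: |9| − (3+4) = 2
row 3: |2| − (3+1) = -2
minimum over rows = -2 → not strictly diagonally dominant

-2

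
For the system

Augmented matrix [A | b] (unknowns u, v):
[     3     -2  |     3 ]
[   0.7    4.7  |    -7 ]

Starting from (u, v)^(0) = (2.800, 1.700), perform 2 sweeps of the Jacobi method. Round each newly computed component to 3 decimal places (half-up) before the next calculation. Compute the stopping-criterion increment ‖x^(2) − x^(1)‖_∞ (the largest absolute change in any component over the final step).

Iteration 1:
  u = (3 - (-2)·1.700) / (3) = 2.133
  v = (-7 - (0.7)·2.800) / (4.7) = -1.906
Iteration 2:
  u = (3 - (-2)·-1.906) / (3) = -0.271
  v = (-7 - (0.7)·2.133) / (4.7) = -1.807
Change: (-2.404, 0.099) → max |·| = 2.404

2.404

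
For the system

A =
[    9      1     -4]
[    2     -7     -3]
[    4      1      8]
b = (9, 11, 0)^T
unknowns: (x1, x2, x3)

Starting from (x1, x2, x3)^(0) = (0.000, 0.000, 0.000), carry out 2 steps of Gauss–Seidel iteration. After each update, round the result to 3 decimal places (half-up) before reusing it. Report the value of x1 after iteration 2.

0.992

Iteration 1:
  x1 = (9 - (1)·0.000 - (-4)·0.000) / (9) = 1.000
  x2 = (11 - (2)·1.000 - (-3)·0.000) / (-7) = -1.286
  x3 = (0 - (4)·1.000 - (1)·-1.286) / (8) = -0.339
Iteration 2:
  x1 = (9 - (1)·-1.286 - (-4)·-0.339) / (9) = 0.992
  x2 = (11 - (2)·0.992 - (-3)·-0.339) / (-7) = -1.143
  x3 = (0 - (4)·0.992 - (1)·-1.143) / (8) = -0.353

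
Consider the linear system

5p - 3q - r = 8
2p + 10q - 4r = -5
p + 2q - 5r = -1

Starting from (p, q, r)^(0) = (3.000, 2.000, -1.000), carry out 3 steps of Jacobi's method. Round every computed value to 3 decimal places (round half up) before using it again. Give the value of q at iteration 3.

-0.656

Iteration 1:
  p = (8 - (-3)·2.000 - (-1)·-1.000) / (5) = 2.600
  q = (-5 - (2)·3.000 - (-4)·-1.000) / (10) = -1.500
  r = (-1 - (1)·3.000 - (2)·2.000) / (-5) = 1.600
Iteration 2:
  p = (8 - (-3)·-1.500 - (-1)·1.600) / (5) = 1.020
  q = (-5 - (2)·2.600 - (-4)·1.600) / (10) = -0.380
  r = (-1 - (1)·2.600 - (2)·-1.500) / (-5) = 0.120
Iteration 3:
  p = (8 - (-3)·-0.380 - (-1)·0.120) / (5) = 1.396
  q = (-5 - (2)·1.020 - (-4)·0.120) / (10) = -0.656
  r = (-1 - (1)·1.020 - (2)·-0.380) / (-5) = 0.252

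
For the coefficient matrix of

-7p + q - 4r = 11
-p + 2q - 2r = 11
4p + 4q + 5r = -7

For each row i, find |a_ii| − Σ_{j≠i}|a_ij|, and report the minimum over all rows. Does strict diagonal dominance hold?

row 1: |-7| − (1+4) = 2
row 2: |2| − (1+2) = -1
row 3: |5| − (4+4) = -3
minimum over rows = -3 → not strictly diagonally dominant

-3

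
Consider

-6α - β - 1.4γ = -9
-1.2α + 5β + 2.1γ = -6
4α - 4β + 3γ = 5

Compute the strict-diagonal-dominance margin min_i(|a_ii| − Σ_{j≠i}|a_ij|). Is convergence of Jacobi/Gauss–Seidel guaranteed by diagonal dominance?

-5

row 1: |-6| − (1+1.4) = 3.6
row 2: |5| − (1.2+2.1) = 1.7
row 3: |3| − (4+4) = -5
minimum over rows = -5 → not strictly diagonally dominant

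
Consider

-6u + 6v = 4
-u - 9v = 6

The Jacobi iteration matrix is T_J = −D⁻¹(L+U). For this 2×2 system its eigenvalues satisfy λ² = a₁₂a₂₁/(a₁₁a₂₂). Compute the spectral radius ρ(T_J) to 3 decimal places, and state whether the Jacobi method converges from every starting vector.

a₁₂a₂₁/(a₁₁a₂₂) = (6)·(-1) / ((-6)·(-9)) = -0.111111
ρ = √|-0.111111| = √0.111111 = 0.333
ρ < 1, so Jacobi converges

0.333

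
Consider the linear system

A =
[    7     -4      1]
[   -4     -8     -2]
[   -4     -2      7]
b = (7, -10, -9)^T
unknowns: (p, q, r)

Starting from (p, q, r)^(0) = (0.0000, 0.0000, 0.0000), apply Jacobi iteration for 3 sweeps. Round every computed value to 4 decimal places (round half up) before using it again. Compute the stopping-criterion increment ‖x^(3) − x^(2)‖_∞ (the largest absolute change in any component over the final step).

0.6811

Iteration 1:
  p = (7 - (-4)·0.0000 - (1)·0.0000) / (7) = 1.0000
  q = (-10 - (-4)·0.0000 - (-2)·0.0000) / (-8) = 1.2500
  r = (-9 - (-4)·0.0000 - (-2)·0.0000) / (7) = -1.2857
Iteration 2:
  p = (7 - (-4)·1.2500 - (1)·-1.2857) / (7) = 1.8980
  q = (-10 - (-4)·1.0000 - (-2)·-1.2857) / (-8) = 1.0714
  r = (-9 - (-4)·1.0000 - (-2)·1.2500) / (7) = -0.3571
Iteration 3:
  p = (7 - (-4)·1.0714 - (1)·-0.3571) / (7) = 1.6632
  q = (-10 - (-4)·1.8980 - (-2)·-0.3571) / (-8) = 0.3903
  r = (-9 - (-4)·1.8980 - (-2)·1.0714) / (7) = 0.1050
Change: (-0.2348, -0.6811, 0.4621) → max |·| = 0.6811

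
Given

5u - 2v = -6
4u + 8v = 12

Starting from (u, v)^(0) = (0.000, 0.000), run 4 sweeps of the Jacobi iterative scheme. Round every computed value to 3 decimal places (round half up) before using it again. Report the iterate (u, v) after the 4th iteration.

Iteration 1:
  u = (-6 - (-2)·0.000) / (5) = -1.200
  v = (12 - (4)·0.000) / (8) = 1.500
Iteration 2:
  u = (-6 - (-2)·1.500) / (5) = -0.600
  v = (12 - (4)·-1.200) / (8) = 2.100
Iteration 3:
  u = (-6 - (-2)·2.100) / (5) = -0.360
  v = (12 - (4)·-0.600) / (8) = 1.800
Iteration 4:
  u = (-6 - (-2)·1.800) / (5) = -0.480
  v = (12 - (4)·-0.360) / (8) = 1.680

(-0.480, 1.680)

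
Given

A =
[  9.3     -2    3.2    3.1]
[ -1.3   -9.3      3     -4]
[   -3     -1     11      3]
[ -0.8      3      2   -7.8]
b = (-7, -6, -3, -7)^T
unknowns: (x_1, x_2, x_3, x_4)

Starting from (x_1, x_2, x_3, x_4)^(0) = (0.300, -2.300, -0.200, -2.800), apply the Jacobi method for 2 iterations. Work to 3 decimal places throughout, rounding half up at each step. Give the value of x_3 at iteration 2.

Iteration 1:
  x_1 = (-7 - (-2)·-2.300 - (3.2)·-0.200 - (3.1)·-2.800) / (9.3) = -0.245
  x_2 = (-6 - (-1.3)·0.300 - (3)·-0.200 - (-4)·-2.800) / (-9.3) = 1.743
  x_3 = (-3 - (-3)·0.300 - (-1)·-2.300 - (3)·-2.800) / (11) = 0.364
  x_4 = (-7 - (-0.8)·0.300 - (3)·-2.300 - (2)·-0.200) / (-7.8) = -0.069
Iteration 2:
  x_1 = (-7 - (-2)·1.743 - (3.2)·0.364 - (3.1)·-0.069) / (9.3) = -0.480
  x_2 = (-6 - (-1.3)·-0.245 - (3)·0.364 - (-4)·-0.069) / (-9.3) = 0.827
  x_3 = (-3 - (-3)·-0.245 - (-1)·1.743 - (3)·-0.069) / (11) = -0.162
  x_4 = (-7 - (-0.8)·-0.245 - (3)·1.743 - (2)·0.364) / (-7.8) = 1.686

-0.162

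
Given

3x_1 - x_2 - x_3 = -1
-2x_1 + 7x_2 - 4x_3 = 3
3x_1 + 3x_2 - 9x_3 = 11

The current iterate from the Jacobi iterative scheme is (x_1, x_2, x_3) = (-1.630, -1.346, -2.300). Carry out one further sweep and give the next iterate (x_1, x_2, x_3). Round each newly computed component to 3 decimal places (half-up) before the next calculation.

(-1.549, -1.351, -2.214)

One sweep:
  x_1 = (-1 - (-1)·-1.346 - (-1)·-2.300) / (3) = -1.549
  x_2 = (3 - (-2)·-1.630 - (-4)·-2.300) / (7) = -1.351
  x_3 = (11 - (3)·-1.630 - (3)·-1.346) / (-9) = -2.214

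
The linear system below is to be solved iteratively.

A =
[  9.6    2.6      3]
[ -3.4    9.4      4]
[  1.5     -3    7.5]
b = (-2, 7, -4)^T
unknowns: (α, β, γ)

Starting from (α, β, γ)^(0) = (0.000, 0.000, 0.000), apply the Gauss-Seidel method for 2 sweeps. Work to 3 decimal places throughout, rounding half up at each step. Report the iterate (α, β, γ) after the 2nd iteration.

(-0.320, 0.724, -0.180)

Iteration 1:
  α = (-2 - (2.6)·0.000 - (3)·0.000) / (9.6) = -0.208
  β = (7 - (-3.4)·-0.208 - (4)·0.000) / (9.4) = 0.669
  γ = (-4 - (1.5)·-0.208 - (-3)·0.669) / (7.5) = -0.224
Iteration 2:
  α = (-2 - (2.6)·0.669 - (3)·-0.224) / (9.6) = -0.320
  β = (7 - (-3.4)·-0.320 - (4)·-0.224) / (9.4) = 0.724
  γ = (-4 - (1.5)·-0.320 - (-3)·0.724) / (7.5) = -0.180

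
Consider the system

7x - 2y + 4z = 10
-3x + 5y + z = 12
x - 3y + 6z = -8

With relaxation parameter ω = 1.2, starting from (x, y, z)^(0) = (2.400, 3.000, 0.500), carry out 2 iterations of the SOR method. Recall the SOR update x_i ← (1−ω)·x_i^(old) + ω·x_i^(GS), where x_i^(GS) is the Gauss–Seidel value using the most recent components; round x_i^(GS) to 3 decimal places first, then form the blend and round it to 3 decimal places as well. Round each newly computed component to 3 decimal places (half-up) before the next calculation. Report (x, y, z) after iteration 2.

Iteration 1:
  x: GS value = (10 - (-2)·3.000 - (4)·0.500) / (7) = 2.000;  x ← (1−ω)·2.400 + ω·2.000 = 1.920
  y: GS value = (12 - (-3)·1.920 - (1)·0.500) / (5) = 3.452;  y ← (1−ω)·3.000 + ω·3.452 = 3.542
  z: GS value = (-8 - (1)·1.920 - (-3)·3.542) / (6) = 0.118;  z ← (1−ω)·0.500 + ω·0.118 = 0.042
Iteration 2:
  x: GS value = (10 - (-2)·3.542 - (4)·0.042) / (7) = 2.417;  x ← (1−ω)·1.920 + ω·2.417 = 2.516
  y: GS value = (12 - (-3)·2.516 - (1)·0.042) / (5) = 3.901;  y ← (1−ω)·3.542 + ω·3.901 = 3.973
  z: GS value = (-8 - (1)·2.516 - (-3)·3.973) / (6) = 0.234;  z ← (1−ω)·0.042 + ω·0.234 = 0.272

(2.516, 3.973, 0.272)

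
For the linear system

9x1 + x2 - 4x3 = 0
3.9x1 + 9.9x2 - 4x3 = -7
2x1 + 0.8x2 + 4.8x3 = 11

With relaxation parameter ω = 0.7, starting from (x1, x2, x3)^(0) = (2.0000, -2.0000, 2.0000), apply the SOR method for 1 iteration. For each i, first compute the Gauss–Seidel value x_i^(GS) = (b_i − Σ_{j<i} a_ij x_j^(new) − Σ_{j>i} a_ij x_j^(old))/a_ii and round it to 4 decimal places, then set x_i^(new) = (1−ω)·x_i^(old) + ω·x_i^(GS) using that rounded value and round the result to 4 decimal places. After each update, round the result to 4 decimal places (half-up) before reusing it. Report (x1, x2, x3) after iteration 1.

(1.3778, -0.9093, 1.9084)

Iteration 1:
  x1: GS value = (0 - (1)·-2.0000 - (-4)·2.0000) / (9) = 1.1111;  x1 ← (1−ω)·2.0000 + ω·1.1111 = 1.3778
  x2: GS value = (-7 - (3.9)·1.3778 - (-4)·2.0000) / (9.9) = -0.4418;  x2 ← (1−ω)·-2.0000 + ω·-0.4418 = -0.9093
  x3: GS value = (11 - (2)·1.3778 - (0.8)·-0.9093) / (4.8) = 1.8691;  x3 ← (1−ω)·2.0000 + ω·1.8691 = 1.9084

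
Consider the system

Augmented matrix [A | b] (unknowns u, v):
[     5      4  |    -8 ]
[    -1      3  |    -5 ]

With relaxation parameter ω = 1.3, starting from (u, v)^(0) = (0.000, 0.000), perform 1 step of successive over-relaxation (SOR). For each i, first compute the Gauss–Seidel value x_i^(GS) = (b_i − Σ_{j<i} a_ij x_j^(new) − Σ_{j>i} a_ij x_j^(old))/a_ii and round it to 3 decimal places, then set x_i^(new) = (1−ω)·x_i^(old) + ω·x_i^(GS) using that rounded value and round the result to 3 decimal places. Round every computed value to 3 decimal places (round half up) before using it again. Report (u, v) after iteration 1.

Iteration 1:
  u: GS value = (-8 - (4)·0.000) / (5) = -1.600;  u ← (1−ω)·0.000 + ω·-1.600 = -2.080
  v: GS value = (-5 - (-1)·-2.080) / (3) = -2.360;  v ← (1−ω)·0.000 + ω·-2.360 = -3.068

(-2.080, -3.068)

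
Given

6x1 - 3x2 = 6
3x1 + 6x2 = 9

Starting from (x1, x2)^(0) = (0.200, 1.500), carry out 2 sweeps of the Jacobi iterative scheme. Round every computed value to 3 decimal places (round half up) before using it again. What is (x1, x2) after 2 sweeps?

Iteration 1:
  x1 = (6 - (-3)·1.500) / (6) = 1.750
  x2 = (9 - (3)·0.200) / (6) = 1.400
Iteration 2:
  x1 = (6 - (-3)·1.400) / (6) = 1.700
  x2 = (9 - (3)·1.750) / (6) = 0.625

(1.700, 0.625)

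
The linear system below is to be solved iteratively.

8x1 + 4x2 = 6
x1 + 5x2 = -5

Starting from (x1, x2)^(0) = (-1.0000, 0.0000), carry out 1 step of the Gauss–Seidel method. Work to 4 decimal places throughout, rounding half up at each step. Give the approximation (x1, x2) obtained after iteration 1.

(0.7500, -1.1500)

Iteration 1:
  x1 = (6 - (4)·0.0000) / (8) = 0.7500
  x2 = (-5 - (1)·0.7500) / (5) = -1.1500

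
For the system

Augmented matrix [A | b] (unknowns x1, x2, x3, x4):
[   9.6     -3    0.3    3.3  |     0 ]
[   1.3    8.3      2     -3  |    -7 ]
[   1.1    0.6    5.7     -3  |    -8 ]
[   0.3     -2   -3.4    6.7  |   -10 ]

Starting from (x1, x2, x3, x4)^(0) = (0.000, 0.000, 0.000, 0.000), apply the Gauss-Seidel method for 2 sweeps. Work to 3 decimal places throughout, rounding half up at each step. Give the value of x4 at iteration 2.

Iteration 1:
  x1 = (0 - (-3)·0.000 - (0.3)·0.000 - (3.3)·0.000) / (9.6) = 0.000
  x2 = (-7 - (1.3)·0.000 - (2)·0.000 - (-3)·0.000) / (8.3) = -0.843
  x3 = (-8 - (1.1)·0.000 - (0.6)·-0.843 - (-3)·0.000) / (5.7) = -1.315
  x4 = (-10 - (0.3)·0.000 - (-2)·-0.843 - (-3.4)·-1.315) / (6.7) = -2.411
Iteration 2:
  x1 = (0 - (-3)·-0.843 - (0.3)·-1.315 - (3.3)·-2.411) / (9.6) = 0.606
  x2 = (-7 - (1.3)·0.606 - (2)·-1.315 - (-3)·-2.411) / (8.3) = -1.493
  x3 = (-8 - (1.1)·0.606 - (0.6)·-1.493 - (-3)·-2.411) / (5.7) = -2.632
  x4 = (-10 - (0.3)·0.606 - (-2)·-1.493 - (-3.4)·-2.632) / (6.7) = -3.301

-3.301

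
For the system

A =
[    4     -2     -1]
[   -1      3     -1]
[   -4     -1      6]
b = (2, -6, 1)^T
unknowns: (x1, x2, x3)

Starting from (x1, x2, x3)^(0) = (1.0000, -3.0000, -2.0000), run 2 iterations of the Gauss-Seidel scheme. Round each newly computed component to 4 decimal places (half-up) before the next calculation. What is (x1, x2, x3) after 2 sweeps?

Iteration 1:
  x1 = (2 - (-2)·-3.0000 - (-1)·-2.0000) / (4) = -1.5000
  x2 = (-6 - (-1)·-1.5000 - (-1)·-2.0000) / (3) = -3.1667
  x3 = (1 - (-4)·-1.5000 - (-1)·-3.1667) / (6) = -1.3611
Iteration 2:
  x1 = (2 - (-2)·-3.1667 - (-1)·-1.3611) / (4) = -1.4236
  x2 = (-6 - (-1)·-1.4236 - (-1)·-1.3611) / (3) = -2.9282
  x3 = (1 - (-4)·-1.4236 - (-1)·-2.9282) / (6) = -1.2704

(-1.4236, -2.9282, -1.2704)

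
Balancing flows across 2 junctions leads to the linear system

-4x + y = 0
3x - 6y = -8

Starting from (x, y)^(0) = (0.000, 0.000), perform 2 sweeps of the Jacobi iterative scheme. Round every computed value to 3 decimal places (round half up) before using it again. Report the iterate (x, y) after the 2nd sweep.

Iteration 1:
  x = (0 - (1)·0.000) / (-4) = 0.000
  y = (-8 - (3)·0.000) / (-6) = 1.333
Iteration 2:
  x = (0 - (1)·1.333) / (-4) = 0.333
  y = (-8 - (3)·0.000) / (-6) = 1.333

(0.333, 1.333)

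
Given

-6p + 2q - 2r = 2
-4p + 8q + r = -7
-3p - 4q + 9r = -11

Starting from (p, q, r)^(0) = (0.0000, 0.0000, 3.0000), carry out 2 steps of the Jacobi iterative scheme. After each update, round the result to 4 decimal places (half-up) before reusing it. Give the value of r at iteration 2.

Iteration 1:
  p = (2 - (2)·0.0000 - (-2)·3.0000) / (-6) = -1.3333
  q = (-7 - (-4)·0.0000 - (1)·3.0000) / (8) = -1.2500
  r = (-11 - (-3)·0.0000 - (-4)·0.0000) / (9) = -1.2222
Iteration 2:
  p = (2 - (2)·-1.2500 - (-2)·-1.2222) / (-6) = -0.3426
  q = (-7 - (-4)·-1.3333 - (1)·-1.2222) / (8) = -1.3889
  r = (-11 - (-3)·-1.3333 - (-4)·-1.2500) / (9) = -2.2222

-2.2222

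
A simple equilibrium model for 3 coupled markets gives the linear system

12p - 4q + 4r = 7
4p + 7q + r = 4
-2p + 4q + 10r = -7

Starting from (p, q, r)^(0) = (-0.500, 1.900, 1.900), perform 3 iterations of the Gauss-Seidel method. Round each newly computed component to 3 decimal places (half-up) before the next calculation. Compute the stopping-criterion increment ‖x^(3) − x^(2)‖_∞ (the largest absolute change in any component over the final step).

0.105

Iteration 1:
  p = (7 - (-4)·1.900 - (4)·1.900) / (12) = 0.583
  q = (4 - (4)·0.583 - (1)·1.900) / (7) = -0.033
  r = (-7 - (-2)·0.583 - (4)·-0.033) / (10) = -0.570
Iteration 2:
  p = (7 - (-4)·-0.033 - (4)·-0.570) / (12) = 0.762
  q = (4 - (4)·0.762 - (1)·-0.570) / (7) = 0.217
  r = (-7 - (-2)·0.762 - (4)·0.217) / (10) = -0.634
Iteration 3:
  p = (7 - (-4)·0.217 - (4)·-0.634) / (12) = 0.867
  q = (4 - (4)·0.867 - (1)·-0.634) / (7) = 0.167
  r = (-7 - (-2)·0.867 - (4)·0.167) / (10) = -0.593
Change: (0.105, -0.050, 0.041) → max |·| = 0.105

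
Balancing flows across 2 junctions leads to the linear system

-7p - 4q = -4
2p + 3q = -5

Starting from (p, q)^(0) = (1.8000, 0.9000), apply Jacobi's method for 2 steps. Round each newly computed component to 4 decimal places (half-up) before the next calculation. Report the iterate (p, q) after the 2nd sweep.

(2.2095, -1.7047)

Iteration 1:
  p = (-4 - (-4)·0.9000) / (-7) = 0.0571
  q = (-5 - (2)·1.8000) / (3) = -2.8667
Iteration 2:
  p = (-4 - (-4)·-2.8667) / (-7) = 2.2095
  q = (-5 - (2)·0.0571) / (3) = -1.7047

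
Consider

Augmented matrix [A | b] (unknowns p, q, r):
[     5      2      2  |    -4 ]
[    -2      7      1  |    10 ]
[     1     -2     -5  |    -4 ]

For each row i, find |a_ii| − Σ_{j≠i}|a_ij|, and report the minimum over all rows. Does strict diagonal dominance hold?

1

row 1: |5| − (2+2) = 1
row 2: |7| − (2+1) = 4
row 3: |-5| − (1+2) = 2
minimum over rows = 1 → strictly diagonally dominant (convergence guaranteed)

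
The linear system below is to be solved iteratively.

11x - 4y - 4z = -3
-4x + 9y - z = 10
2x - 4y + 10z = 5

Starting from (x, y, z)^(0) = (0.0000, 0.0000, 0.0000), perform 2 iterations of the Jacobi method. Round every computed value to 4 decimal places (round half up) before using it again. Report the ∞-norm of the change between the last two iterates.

Iteration 1:
  x = (-3 - (-4)·0.0000 - (-4)·0.0000) / (11) = -0.2727
  y = (10 - (-4)·0.0000 - (-1)·0.0000) / (9) = 1.1111
  z = (5 - (2)·0.0000 - (-4)·0.0000) / (10) = 0.5000
Iteration 2:
  x = (-3 - (-4)·1.1111 - (-4)·0.5000) / (11) = 0.3131
  y = (10 - (-4)·-0.2727 - (-1)·0.5000) / (9) = 1.0455
  z = (5 - (2)·-0.2727 - (-4)·1.1111) / (10) = 0.9990
Change: (0.5858, -0.0656, 0.4990) → max |·| = 0.5858

0.5858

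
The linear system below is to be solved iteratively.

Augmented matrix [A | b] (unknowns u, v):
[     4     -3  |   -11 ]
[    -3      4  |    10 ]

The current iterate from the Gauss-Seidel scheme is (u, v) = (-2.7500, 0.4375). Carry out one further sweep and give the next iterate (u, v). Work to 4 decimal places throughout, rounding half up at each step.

(-2.4219, 0.6836)

One sweep:
  u = (-11 - (-3)·0.4375) / (4) = -2.4219
  v = (10 - (-3)·-2.4219) / (4) = 0.6836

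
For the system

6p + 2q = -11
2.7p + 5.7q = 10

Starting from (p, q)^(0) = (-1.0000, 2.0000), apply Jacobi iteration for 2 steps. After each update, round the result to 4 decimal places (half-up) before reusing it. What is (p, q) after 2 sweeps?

(-2.5760, 2.9386)

Iteration 1:
  p = (-11 - (2)·2.0000) / (6) = -2.5000
  q = (10 - (2.7)·-1.0000) / (5.7) = 2.2281
Iteration 2:
  p = (-11 - (2)·2.2281) / (6) = -2.5760
  q = (10 - (2.7)·-2.5000) / (5.7) = 2.9386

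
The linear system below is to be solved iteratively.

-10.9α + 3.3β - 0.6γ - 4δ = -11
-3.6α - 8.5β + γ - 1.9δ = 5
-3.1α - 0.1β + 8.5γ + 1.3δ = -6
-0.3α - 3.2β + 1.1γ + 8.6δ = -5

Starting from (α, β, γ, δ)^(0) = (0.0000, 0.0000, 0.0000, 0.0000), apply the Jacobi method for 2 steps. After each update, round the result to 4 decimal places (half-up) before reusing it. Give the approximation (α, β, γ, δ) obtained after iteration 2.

Iteration 1:
  α = (-11 - (3.3)·0.0000 - (-0.6)·0.0000 - (-4)·0.0000) / (-10.9) = 1.0092
  β = (5 - (-3.6)·0.0000 - (1)·0.0000 - (-1.9)·0.0000) / (-8.5) = -0.5882
  γ = (-6 - (-3.1)·0.0000 - (-0.1)·0.0000 - (1.3)·0.0000) / (8.5) = -0.7059
  δ = (-5 - (-0.3)·0.0000 - (-3.2)·0.0000 - (1.1)·0.0000) / (8.6) = -0.5814
Iteration 2:
  α = (-11 - (3.3)·-0.5882 - (-0.6)·-0.7059 - (-4)·-0.5814) / (-10.9) = 1.0833
  β = (5 - (-3.6)·1.0092 - (1)·-0.7059 - (-1.9)·-0.5814) / (-8.5) = -0.9687
  γ = (-6 - (-3.1)·1.0092 - (-0.1)·-0.5882 - (1.3)·-0.5814) / (8.5) = -0.2558
  δ = (-5 - (-0.3)·1.0092 - (-3.2)·-0.5882 - (1.1)·-0.7059) / (8.6) = -0.6748

(1.0833, -0.9687, -0.2558, -0.6748)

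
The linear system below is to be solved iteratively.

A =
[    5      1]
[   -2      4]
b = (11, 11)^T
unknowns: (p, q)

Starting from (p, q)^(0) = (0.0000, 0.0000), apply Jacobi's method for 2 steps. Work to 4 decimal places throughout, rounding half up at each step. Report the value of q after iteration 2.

Iteration 1:
  p = (11 - (1)·0.0000) / (5) = 2.2000
  q = (11 - (-2)·0.0000) / (4) = 2.7500
Iteration 2:
  p = (11 - (1)·2.7500) / (5) = 1.6500
  q = (11 - (-2)·2.2000) / (4) = 3.8500

3.8500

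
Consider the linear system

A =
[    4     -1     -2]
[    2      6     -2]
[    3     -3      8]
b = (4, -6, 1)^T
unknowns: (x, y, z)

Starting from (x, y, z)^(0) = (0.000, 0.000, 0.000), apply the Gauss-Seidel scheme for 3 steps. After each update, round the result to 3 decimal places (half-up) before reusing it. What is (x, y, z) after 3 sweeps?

Iteration 1:
  x = (4 - (-1)·0.000 - (-2)·0.000) / (4) = 1.000
  y = (-6 - (2)·1.000 - (-2)·0.000) / (6) = -1.333
  z = (1 - (3)·1.000 - (-3)·-1.333) / (8) = -0.750
Iteration 2:
  x = (4 - (-1)·-1.333 - (-2)·-0.750) / (4) = 0.292
  y = (-6 - (2)·0.292 - (-2)·-0.750) / (6) = -1.347
  z = (1 - (3)·0.292 - (-3)·-1.347) / (8) = -0.490
Iteration 3:
  x = (4 - (-1)·-1.347 - (-2)·-0.490) / (4) = 0.418
  y = (-6 - (2)·0.418 - (-2)·-0.490) / (6) = -1.303
  z = (1 - (3)·0.418 - (-3)·-1.303) / (8) = -0.520

(0.418, -1.303, -0.520)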